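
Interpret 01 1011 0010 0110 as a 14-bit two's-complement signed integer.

6950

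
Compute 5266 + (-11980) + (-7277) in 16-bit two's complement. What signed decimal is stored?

-13991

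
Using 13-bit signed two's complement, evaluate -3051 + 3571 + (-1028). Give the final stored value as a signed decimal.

-508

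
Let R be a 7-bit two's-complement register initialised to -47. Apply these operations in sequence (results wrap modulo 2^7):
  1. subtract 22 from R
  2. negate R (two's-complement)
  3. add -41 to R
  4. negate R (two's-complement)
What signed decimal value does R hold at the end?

-28

Start: R = -47 = 1010001.
R = -47 − 22 = -69; wraps to 59 = 0111011
R = −(59) = -59 = 1000101
R = -59 + (-41) = -100; wraps to 28 = 0011100
R = −(28) = -28 = 1100100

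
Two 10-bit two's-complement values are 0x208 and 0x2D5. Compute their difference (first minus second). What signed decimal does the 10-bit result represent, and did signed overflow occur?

-205; no overflow

0x208 = 1000001000 = -504 (signed)
0x2D5 = 1011010101 = -299 (signed)
Subtract via negate-and-add: invert 1011010101 + 1 = 0100101011 (i.e. 299).
  1000001000
+ 0100101011
= 1100110011
Result 1100110011: MSB = 1 → 819 − 1024 = -205.
Addends (after negating the subtrahend) have opposite signs, so signed overflow cannot occur.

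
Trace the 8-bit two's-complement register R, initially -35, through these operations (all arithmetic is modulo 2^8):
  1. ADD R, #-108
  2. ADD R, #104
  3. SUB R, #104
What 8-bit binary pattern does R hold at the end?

Start: R = -35 = 11011101.
R = -35 + (-108) = -143; wraps to 113 = 01110001
R = 113 + 104 = 217; wraps to -39 = 11011001
R = -39 − 104 = -143; wraps to 113 = 01110001

01110001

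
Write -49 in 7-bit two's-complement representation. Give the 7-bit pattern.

1001111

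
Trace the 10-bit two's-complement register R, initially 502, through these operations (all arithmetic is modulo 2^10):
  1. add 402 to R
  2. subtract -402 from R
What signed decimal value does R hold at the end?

282

Start: R = 502 = 0111110110.
R = 502 + 402 = 904; wraps to -120 = 1110001000
R = -120 − (-402) = 282 = 0100011010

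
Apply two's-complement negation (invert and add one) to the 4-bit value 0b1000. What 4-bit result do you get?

1000

Invert: 0111. Add 1: 1000.
(0b1000 is the minimum value -8; its negation overflows and yields itself.)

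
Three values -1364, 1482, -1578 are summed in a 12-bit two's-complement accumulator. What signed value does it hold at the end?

-1364 + 1482 = 118 (000001110110)
118 + (-1578) = -1460 (101001001100)

-1460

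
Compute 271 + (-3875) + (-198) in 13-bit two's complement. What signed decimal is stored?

-3802

271 + (-3875) = -3604 (1000111101100)
-3604 + (-198) = -3802 (1000100100110)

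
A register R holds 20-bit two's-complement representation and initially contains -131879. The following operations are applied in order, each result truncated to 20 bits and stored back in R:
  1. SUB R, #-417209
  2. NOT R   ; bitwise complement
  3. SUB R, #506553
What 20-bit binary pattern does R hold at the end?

Start: R = -131879 = 11011111110011011001.
R = -131879 − (-417209) = 285330 = 01000101101010010010
R = NOT 01000101101010010010 = 10111010010101101101 = -285331
R = -285331 − 506553 = -791884; wraps to 256692 = 00111110101010110100

00111110101010110100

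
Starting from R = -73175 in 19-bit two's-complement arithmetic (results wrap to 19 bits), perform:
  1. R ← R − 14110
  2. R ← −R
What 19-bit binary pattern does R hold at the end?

Start: R = -73175 = 1101110001000101001.
R = -73175 − 14110 = -87285 = 1101010101100001011
R = −(-87285) = 87285 = 0010101010011110101

0010101010011110101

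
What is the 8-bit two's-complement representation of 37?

00100101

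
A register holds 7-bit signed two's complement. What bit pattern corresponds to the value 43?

0101011

43 is non-negative, so write it directly in 7 bits: 0101011.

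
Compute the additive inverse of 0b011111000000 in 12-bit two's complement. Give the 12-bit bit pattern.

Invert: 100000111111. Add 1: 100001000000.
Check: 011111000000 = 1984, 100001000000 = -1984.

100001000000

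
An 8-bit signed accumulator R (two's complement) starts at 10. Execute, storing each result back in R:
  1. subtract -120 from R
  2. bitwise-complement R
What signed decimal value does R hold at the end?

Start: R = 10 = 00001010.
R = 10 − (-120) = 130; wraps to -126 = 10000010
R = NOT 10000010 = 01111101 = 125

125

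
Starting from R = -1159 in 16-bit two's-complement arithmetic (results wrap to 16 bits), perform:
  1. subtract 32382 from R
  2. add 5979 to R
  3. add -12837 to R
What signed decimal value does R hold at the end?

Start: R = -1159 = 1111101101111001.
R = -1159 − 32382 = -33541; wraps to 31995 = 0111110011111011
R = 31995 + 5979 = 37974; wraps to -27562 = 1001010001010110
R = -27562 + (-12837) = -40399; wraps to 25137 = 0110001000110001

25137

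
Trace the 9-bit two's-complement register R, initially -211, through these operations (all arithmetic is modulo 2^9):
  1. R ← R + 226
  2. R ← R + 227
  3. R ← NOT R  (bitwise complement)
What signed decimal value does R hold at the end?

-243

Start: R = -211 = 100101101.
R = -211 + 226 = 15 = 000001111
R = 15 + 227 = 242 = 011110010
R = NOT 011110010 = 100001101 = -243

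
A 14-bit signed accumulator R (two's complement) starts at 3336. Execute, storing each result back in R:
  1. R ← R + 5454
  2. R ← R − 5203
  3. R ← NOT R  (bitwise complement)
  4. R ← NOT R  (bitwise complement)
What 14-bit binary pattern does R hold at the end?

00111000000011

Start: R = 3336 = 00110100001000.
R = 3336 + 5454 = 8790; wraps to -7594 = 10001001010110
R = -7594 − 5203 = -12797; wraps to 3587 = 00111000000011
R = NOT 00111000000011 = 11000111111100 = -3588
R = NOT 11000111111100 = 00111000000011 = 3587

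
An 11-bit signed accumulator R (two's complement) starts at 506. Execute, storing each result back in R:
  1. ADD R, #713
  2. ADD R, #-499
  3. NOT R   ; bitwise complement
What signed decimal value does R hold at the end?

Start: R = 506 = 00111111010.
R = 506 + 713 = 1219; wraps to -829 = 10011000011
R = -829 + (-499) = -1328; wraps to 720 = 01011010000
R = NOT 01011010000 = 10100101111 = -721

-721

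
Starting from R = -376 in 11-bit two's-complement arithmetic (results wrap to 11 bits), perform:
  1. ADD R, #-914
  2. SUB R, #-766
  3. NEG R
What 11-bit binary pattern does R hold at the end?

01000001100

Start: R = -376 = 11010001000.
R = -376 + (-914) = -1290; wraps to 758 = 01011110110
R = 758 − (-766) = 1524; wraps to -524 = 10111110100
R = −(-524) = 524 = 01000001100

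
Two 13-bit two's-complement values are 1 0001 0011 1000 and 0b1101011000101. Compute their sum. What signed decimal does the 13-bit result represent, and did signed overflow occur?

3069; overflow

1 0001 0011 1000 → 1000100111000 = -3784 (signed)
0b1101011000101 → 1101011000101 = -1339 (signed)
  1000100111000
+ 1101011000101
= 0101111111101  (discard carry-out 1)
Result 0101111111101: MSB = 0 → value 3069.
Both addends are negative but the stored result is non-negative: signed overflow. The true value -3784 + (-1339) = -5123 lies outside [-4096, 4095].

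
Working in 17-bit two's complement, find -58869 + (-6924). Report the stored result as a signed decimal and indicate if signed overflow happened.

65279; overflow

-58869 → 10001101000001011
-6924 → 11110010011110100
  10001101000001011
+ 11110010011110100
= 01111111011111111  (discard carry-out 1)
Result 01111111011111111: MSB = 0 → value 65279.
Both addends are negative but the stored result is non-negative: signed overflow. The true value -58869 + (-6924) = -65793 lies outside [-65536, 65535].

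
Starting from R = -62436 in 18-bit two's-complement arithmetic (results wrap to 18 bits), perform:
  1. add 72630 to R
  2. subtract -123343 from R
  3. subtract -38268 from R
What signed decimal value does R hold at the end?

-90339

Start: R = -62436 = 110000110000011100.
R = -62436 + 72630 = 10194 = 000010011111010010
R = 10194 − (-123343) = 133537; wraps to -128607 = 100000100110100001
R = -128607 − (-38268) = -90339 = 101001111100011101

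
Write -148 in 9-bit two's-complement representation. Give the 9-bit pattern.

101101100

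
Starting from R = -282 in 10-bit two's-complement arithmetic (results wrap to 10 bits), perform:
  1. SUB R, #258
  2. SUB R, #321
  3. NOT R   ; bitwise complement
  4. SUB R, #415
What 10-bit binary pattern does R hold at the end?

Start: R = -282 = 1011100110.
R = -282 − 258 = -540; wraps to 484 = 0111100100
R = 484 − 321 = 163 = 0010100011
R = NOT 0010100011 = 1101011100 = -164
R = -164 − 415 = -579; wraps to 445 = 0110111101

0110111101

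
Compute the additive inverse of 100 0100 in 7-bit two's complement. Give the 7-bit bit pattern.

0111100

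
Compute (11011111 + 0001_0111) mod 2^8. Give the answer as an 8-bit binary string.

  11011111
+ 00010111
= 11110110

11110110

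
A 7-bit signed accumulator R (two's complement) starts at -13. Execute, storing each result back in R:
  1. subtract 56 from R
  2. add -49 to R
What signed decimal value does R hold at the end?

10

Start: R = -13 = 1110011.
R = -13 − 56 = -69; wraps to 59 = 0111011
R = 59 + (-49) = 10 = 0001010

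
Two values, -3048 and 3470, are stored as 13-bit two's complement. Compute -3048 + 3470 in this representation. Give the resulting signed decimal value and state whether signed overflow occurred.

422; no overflow

-3048 → 1010000011000
3470 → 0110110001110
  1010000011000
+ 0110110001110
= 0000110100110  (discard carry-out 1)
Result 0000110100110: MSB = 0 → value 422.
Addends have opposite signs, so signed overflow cannot occur.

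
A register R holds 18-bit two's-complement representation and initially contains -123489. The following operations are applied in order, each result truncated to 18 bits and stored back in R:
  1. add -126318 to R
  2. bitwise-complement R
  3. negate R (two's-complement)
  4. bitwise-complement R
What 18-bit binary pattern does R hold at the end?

111100111111001101

Start: R = -123489 = 100001110110011111.
R = -123489 + (-126318) = -249807; wraps to 12337 = 000011000000110001
R = NOT 000011000000110001 = 111100111111001110 = -12338
R = −(-12338) = 12338 = 000011000000110010
R = NOT 000011000000110010 = 111100111111001101 = -12339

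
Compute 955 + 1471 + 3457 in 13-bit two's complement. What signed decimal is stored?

-2309

955 + 1471 = 2426 (0100101111010)
2426 + 3457 = 5883 → wraps to -2309 (1011011111011)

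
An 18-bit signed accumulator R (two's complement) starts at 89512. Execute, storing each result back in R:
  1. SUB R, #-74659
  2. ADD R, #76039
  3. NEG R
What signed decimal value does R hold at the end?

Start: R = 89512 = 010101110110101000.
R = 89512 − (-74659) = 164171; wraps to -97973 = 101000000101001011
R = -97973 + 76039 = -21934 = 111010101001010010
R = −(-21934) = 21934 = 000101010110101110

21934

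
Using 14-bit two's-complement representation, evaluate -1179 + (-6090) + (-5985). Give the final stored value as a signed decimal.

-1179 + (-6090) = -7269 (10001110011011)
-7269 + (-5985) = -13254 → wraps to 3130 (00110000111010)

3130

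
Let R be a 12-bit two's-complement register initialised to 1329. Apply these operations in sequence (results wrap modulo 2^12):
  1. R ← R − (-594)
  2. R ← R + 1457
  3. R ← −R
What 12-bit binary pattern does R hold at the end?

Start: R = 1329 = 010100110001.
R = 1329 − (-594) = 1923 = 011110000011
R = 1923 + 1457 = 3380; wraps to -716 = 110100110100
R = −(-716) = 716 = 001011001100

001011001100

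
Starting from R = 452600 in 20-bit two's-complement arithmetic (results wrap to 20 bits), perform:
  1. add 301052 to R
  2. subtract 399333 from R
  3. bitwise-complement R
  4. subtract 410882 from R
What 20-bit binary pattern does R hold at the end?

Start: R = 452600 = 01101110011111111000.
R = 452600 + 301052 = 753652; wraps to -294924 = 10110111111111110100
R = -294924 − 399333 = -694257; wraps to 354319 = 01010110100000001111
R = NOT 01010110100000001111 = 10101001011111110000 = -354320
R = -354320 − 410882 = -765202; wraps to 283374 = 01000101001011101110

01000101001011101110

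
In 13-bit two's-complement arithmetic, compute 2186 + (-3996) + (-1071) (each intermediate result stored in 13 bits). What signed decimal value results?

-2881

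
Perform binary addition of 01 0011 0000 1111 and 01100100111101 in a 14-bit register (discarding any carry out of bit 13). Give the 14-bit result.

10110001001100

  01001100001111
+ 01100100111101
= 10110001001100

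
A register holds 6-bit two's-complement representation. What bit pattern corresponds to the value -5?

|-5| = 5 = 000101 in 6 bits.
Invert the bits: 111010. Add 1: 111011.

111011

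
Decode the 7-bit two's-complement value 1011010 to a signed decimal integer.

MSB is 1, so the value is negative.
Unsigned reading: 90. Subtract 2^7 = 128: 90 − 128 = -38.

-38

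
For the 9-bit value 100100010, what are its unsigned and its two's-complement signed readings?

Unsigned: 100100010 = 290.
Signed: MSB=1 → 290 − 512 = -222.

unsigned = 290, signed = -222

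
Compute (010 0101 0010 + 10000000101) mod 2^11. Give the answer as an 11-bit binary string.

11001010111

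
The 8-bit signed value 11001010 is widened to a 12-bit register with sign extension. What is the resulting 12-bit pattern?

111111001010

MSB of 11001010 is 1; replicate it into the new high bits.
1111|11001010 → 111111001010 (still -54).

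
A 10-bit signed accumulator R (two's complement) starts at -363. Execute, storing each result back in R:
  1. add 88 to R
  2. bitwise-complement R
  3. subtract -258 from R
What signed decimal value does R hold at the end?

-492

Start: R = -363 = 1010010101.
R = -363 + 88 = -275 = 1011101101
R = NOT 1011101101 = 0100010010 = 274
R = 274 − (-258) = 532; wraps to -492 = 1000010100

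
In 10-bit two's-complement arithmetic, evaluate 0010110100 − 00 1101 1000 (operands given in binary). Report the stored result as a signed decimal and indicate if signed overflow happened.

-36; no overflow

0010110100 = 180 (signed)
00 1101 1000 → 0011011000 = 216 (signed)
Subtract via negate-and-add: invert 0011011000 + 1 = 1100101000 (i.e. -216).
  0010110100
+ 1100101000
= 1111011100
Result 1111011100: MSB = 1 → 988 − 1024 = -36.
Addends (after negating the subtrahend) have opposite signs, so signed overflow cannot occur.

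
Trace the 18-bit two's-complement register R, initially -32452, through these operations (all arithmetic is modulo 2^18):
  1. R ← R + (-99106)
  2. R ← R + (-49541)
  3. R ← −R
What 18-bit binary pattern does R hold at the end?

101100001101101011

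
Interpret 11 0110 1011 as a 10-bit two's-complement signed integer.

-149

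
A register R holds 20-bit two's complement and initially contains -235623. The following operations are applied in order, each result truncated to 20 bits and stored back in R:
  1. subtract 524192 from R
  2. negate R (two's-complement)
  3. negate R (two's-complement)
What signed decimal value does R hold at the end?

288761

Start: R = -235623 = 11000110011110011001.
R = -235623 − 524192 = -759815; wraps to 288761 = 01000110011111111001
R = −(288761) = -288761 = 10111001100000000111
R = −(-288761) = 288761 = 01000110011111111001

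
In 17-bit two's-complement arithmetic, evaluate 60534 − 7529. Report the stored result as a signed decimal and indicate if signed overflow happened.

60534 → 01110110001110110
7529 → 00001110101101001
Subtract via negate-and-add: invert 00001110101101001 + 1 = 11110001010010111 (i.e. -7529).
  01110110001110110
+ 11110001010010111
= 01100111100001101  (discard carry-out 1)
Result 01100111100001101: MSB = 0 → value 53005.
Addends (after negating the subtrahend) have opposite signs, so signed overflow cannot occur.

53005; no overflow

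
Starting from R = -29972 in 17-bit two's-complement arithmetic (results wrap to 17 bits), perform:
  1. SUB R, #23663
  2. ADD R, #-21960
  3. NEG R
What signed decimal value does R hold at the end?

Start: R = -29972 = 11000101011101100.
R = -29972 − 23663 = -53635 = 10010111001111101
R = -53635 + (-21960) = -75595; wraps to 55477 = 01101100010110101
R = −(55477) = -55477 = 10010011101001011

-55477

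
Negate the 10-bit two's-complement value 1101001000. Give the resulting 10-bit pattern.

Invert: 0010110111. Add 1: 0010111000.
Check: 1101001000 = -184, 0010111000 = 184.

0010111000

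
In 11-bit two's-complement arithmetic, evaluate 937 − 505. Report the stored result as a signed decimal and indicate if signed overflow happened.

432; no overflow

937 → 01110101001
505 → 00111111001
Subtract via negate-and-add: invert 00111111001 + 1 = 11000000111 (i.e. -505).
  01110101001
+ 11000000111
= 00110110000  (discard carry-out 1)
Result 00110110000: MSB = 0 → value 432.
Addends (after negating the subtrahend) have opposite signs, so signed overflow cannot occur.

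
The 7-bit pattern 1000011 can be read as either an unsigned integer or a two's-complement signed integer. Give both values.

Unsigned: 1000011 = 67.
Signed: MSB=1 → 67 − 128 = -61.

unsigned = 67, signed = -61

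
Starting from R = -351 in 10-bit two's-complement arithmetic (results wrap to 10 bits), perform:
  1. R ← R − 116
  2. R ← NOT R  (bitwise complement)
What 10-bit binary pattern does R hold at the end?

Start: R = -351 = 1010100001.
R = -351 − 116 = -467 = 1000101101
R = NOT 1000101101 = 0111010010 = 466

0111010010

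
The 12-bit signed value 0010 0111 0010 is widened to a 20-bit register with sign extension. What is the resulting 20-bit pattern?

00000000001001110010

MSB of 001001110010 is 0; replicate it into the new high bits.
00000000|001001110010 → 00000000001001110010 (still 626).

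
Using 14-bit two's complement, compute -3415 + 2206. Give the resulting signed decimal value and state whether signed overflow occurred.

-3415 → 11001010101001
2206 → 00100010011110
  11001010101001
+ 00100010011110
= 11101101000111
Result 11101101000111: MSB = 1 → 15175 − 16384 = -1209.
Addends have opposite signs, so signed overflow cannot occur.

-1209; no overflow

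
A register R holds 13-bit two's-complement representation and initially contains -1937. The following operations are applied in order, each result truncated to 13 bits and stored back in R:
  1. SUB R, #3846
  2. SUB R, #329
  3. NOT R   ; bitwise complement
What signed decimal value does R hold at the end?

Start: R = -1937 = 1100001101111.
R = -1937 − 3846 = -5783; wraps to 2409 = 0100101101001
R = 2409 − 329 = 2080 = 0100000100000
R = NOT 0100000100000 = 1011111011111 = -2081

-2081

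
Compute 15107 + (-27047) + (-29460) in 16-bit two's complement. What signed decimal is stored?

24136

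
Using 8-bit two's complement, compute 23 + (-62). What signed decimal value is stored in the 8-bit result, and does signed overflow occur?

-39; no overflow

23 → 00010111
-62 → 11000010
  00010111
+ 11000010
= 11011001
Result 11011001: MSB = 1 → 217 − 256 = -39.
Addends have opposite signs, so signed overflow cannot occur.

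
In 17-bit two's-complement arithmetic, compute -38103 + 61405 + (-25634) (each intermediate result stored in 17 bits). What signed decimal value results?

-2332

-38103 + 61405 = 23302 (00101101100000110)
23302 + (-25634) = -2332 (11111011011100100)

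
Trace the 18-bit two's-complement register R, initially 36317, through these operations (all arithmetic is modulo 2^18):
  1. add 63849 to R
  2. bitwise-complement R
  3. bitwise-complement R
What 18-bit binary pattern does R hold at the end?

Start: R = 36317 = 001000110111011101.
R = 36317 + 63849 = 100166 = 011000011101000110
R = NOT 011000011101000110 = 100111100010111001 = -100167
R = NOT 100111100010111001 = 011000011101000110 = 100166

011000011101000110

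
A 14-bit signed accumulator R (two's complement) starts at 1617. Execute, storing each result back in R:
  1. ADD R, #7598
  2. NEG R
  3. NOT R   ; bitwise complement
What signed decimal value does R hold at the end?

Start: R = 1617 = 00011001010001.
R = 1617 + 7598 = 9215; wraps to -7169 = 10001111111111
R = −(-7169) = 7169 = 01110000000001
R = NOT 01110000000001 = 10001111111110 = -7170

-7170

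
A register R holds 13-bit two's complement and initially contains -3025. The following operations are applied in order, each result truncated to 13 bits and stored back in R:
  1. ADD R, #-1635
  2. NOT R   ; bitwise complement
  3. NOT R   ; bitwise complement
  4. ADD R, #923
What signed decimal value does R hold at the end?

-3737

Start: R = -3025 = 1010000101111.
R = -3025 + (-1635) = -4660; wraps to 3532 = 0110111001100
R = NOT 0110111001100 = 1001000110011 = -3533
R = NOT 1001000110011 = 0110111001100 = 3532
R = 3532 + 923 = 4455; wraps to -3737 = 1000101100111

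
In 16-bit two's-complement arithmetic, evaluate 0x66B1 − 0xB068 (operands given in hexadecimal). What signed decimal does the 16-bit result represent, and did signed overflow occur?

0x66B1 = 0110011010110001 = 26289 (signed)
0xB068 = 1011000001101000 = -20376 (signed)
Subtract via negate-and-add: invert 1011000001101000 + 1 = 0100111110011000 (i.e. 20376).
  0110011010110001
+ 0100111110011000
= 1011011001001001
Result 1011011001001001: MSB = 1 → 46665 − 65536 = -18871.
Both addends (after negating the subtrahend) are non-negative but the stored result is negative: signed overflow. The true value 26289 − (-20376) = 46665 lies outside [-32768, 32767].

-18871; overflow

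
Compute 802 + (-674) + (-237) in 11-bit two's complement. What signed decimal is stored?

-109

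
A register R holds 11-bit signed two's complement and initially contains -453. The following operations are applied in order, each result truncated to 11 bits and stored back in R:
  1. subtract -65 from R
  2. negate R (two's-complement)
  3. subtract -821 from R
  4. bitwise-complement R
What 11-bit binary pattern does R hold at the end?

01101000110

Start: R = -453 = 11000111011.
R = -453 − (-65) = -388 = 11001111100
R = −(-388) = 388 = 00110000100
R = 388 − (-821) = 1209; wraps to -839 = 10010111001
R = NOT 10010111001 = 01101000110 = 838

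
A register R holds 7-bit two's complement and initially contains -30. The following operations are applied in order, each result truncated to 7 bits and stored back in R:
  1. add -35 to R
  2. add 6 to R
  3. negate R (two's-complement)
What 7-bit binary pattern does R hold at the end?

Start: R = -30 = 1100010.
R = -30 + (-35) = -65; wraps to 63 = 0111111
R = 63 + 6 = 69; wraps to -59 = 1000101
R = −(-59) = 59 = 0111011

0111011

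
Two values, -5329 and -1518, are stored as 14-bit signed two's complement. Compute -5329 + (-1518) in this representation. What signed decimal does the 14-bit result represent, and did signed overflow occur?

-6847; no overflow

-5329 → 10101100101111
-1518 → 11101000010010
  10101100101111
+ 11101000010010
= 10010101000001  (discard carry-out 1)
Result 10010101000001: MSB = 1 → 9537 − 16384 = -6847.
Both addends are negative and so is the stored result: no signed overflow.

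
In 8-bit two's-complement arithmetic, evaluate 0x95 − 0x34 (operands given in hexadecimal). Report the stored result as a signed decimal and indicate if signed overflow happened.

97; overflow

0x95 = 10010101 = -107 (signed)
0x34 = 00110100 = 52 (signed)
Subtract via negate-and-add: invert 00110100 + 1 = 11001100 (i.e. -52).
  10010101
+ 11001100
= 01100001  (discard carry-out 1)
Result 01100001: MSB = 0 → value 97.
Both addends (after negating the subtrahend) are negative but the stored result is non-negative: signed overflow. The true value -107 − 52 = -159 lies outside [-128, 127].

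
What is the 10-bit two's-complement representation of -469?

|-469| = 469 = 0111010101 in 10 bits.
Invert the bits: 1000101010. Add 1: 1000101011.

1000101011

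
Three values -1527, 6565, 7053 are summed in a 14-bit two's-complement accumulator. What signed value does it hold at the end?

-1527 + 6565 = 5038 (01001110101110)
5038 + 7053 = 12091 → wraps to -4293 (10111100111011)

-4293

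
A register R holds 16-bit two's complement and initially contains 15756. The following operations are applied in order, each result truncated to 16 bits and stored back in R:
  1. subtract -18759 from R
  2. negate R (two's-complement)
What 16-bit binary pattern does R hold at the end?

0111100100101101

Start: R = 15756 = 0011110110001100.
R = 15756 − (-18759) = 34515; wraps to -31021 = 1000011011010011
R = −(-31021) = 31021 = 0111100100101101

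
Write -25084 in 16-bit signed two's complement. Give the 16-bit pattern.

1001111000000100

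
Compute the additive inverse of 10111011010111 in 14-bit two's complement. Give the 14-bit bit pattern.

01000100101001

Invert: 01000100101000. Add 1: 01000100101001.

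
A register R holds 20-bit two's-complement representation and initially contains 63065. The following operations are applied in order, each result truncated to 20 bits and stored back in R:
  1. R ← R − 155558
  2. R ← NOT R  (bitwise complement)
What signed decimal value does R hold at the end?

Start: R = 63065 = 00001111011001011001.
R = 63065 − 155558 = -92493 = 11101001011010110011
R = NOT 11101001011010110011 = 00010110100101001100 = 92492

92492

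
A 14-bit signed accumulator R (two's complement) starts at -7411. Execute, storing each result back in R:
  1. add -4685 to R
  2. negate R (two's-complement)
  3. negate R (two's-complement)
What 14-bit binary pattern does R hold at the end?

01000011000000

Start: R = -7411 = 10001100001101.
R = -7411 + (-4685) = -12096; wraps to 4288 = 01000011000000
R = −(4288) = -4288 = 10111101000000
R = −(-4288) = 4288 = 01000011000000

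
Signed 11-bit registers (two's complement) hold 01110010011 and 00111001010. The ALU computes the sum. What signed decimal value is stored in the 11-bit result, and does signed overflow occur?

-675; overflow

01110010011 = 915 (signed)
00111001010 = 458 (signed)
  01110010011
+ 00111001010
= 10101011101
Result 10101011101: MSB = 1 → 1373 − 2048 = -675.
Both addends are non-negative but the stored result is negative: signed overflow. The true value 915 + 458 = 1373 lies outside [-1024, 1023].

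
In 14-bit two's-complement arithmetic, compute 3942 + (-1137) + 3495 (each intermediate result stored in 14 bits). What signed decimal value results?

6300

3942 + (-1137) = 2805 (00101011110101)
2805 + 3495 = 6300 (01100010011100)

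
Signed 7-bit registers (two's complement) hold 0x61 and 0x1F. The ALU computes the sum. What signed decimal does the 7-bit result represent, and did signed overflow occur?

0; no overflow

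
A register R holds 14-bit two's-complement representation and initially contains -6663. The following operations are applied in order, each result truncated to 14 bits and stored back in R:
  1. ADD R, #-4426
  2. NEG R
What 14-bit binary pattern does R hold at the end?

Start: R = -6663 = 10010111111001.
R = -6663 + (-4426) = -11089; wraps to 5295 = 01010010101111
R = −(5295) = -5295 = 10101101010001

10101101010001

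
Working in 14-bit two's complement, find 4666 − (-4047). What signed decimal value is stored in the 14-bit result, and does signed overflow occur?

-7671; overflow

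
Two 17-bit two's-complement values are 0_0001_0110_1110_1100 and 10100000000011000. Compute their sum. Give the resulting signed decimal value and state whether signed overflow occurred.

0_0001_0110_1110_1100 → 00001011011101100 = 5868 (signed)
10100000000011000 = -49128 (signed)
  00001011011101100
+ 10100000000011000
= 10101011100000100
Result 10101011100000100: MSB = 1 → 87812 − 131072 = -43260.
Addends have opposite signs, so signed overflow cannot occur.

-43260; no overflow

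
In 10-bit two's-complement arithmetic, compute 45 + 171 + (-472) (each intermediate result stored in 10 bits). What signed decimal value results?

45 + 171 = 216 (0011011000)
216 + (-472) = -256 (1100000000)

-256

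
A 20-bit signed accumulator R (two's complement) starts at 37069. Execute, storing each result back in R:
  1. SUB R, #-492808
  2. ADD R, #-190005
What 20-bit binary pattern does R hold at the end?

Start: R = 37069 = 00001001000011001101.
R = 37069 − (-492808) = 529877; wraps to -518699 = 10000001010111010101
R = -518699 + (-190005) = -708704; wraps to 339872 = 01010010111110100000

01010010111110100000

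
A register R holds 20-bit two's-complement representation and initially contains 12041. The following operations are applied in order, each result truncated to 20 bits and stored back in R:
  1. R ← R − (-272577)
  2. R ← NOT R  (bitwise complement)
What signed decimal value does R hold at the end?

Start: R = 12041 = 00000010111100001001.
R = 12041 − (-272577) = 284618 = 01000101011111001010
R = NOT 01000101011111001010 = 10111010100000110101 = -284619

-284619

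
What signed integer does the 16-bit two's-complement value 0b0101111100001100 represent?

24332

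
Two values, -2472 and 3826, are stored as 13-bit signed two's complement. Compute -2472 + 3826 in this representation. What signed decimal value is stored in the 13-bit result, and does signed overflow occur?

1354; no overflow

-2472 → 1011001011000
3826 → 0111011110010
  1011001011000
+ 0111011110010
= 0010101001010  (discard carry-out 1)
Result 0010101001010: MSB = 0 → value 1354.
Addends have opposite signs, so signed overflow cannot occur.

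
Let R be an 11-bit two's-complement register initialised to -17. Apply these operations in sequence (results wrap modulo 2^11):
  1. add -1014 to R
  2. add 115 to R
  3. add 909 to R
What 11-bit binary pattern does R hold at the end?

Start: R = -17 = 11111101111.
R = -17 + (-1014) = -1031; wraps to 1017 = 01111111001
R = 1017 + 115 = 1132; wraps to -916 = 10001101100
R = -916 + 909 = -7 = 11111111001

11111111001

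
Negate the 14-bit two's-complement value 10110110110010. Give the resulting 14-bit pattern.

Invert: 01001001001101. Add 1: 01001001001110.
Check: 10110110110010 = -4686, 01001001001110 = 4686.

01001001001110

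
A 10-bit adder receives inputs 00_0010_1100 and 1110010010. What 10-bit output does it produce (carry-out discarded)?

1110111110

  0000101100
+ 1110010010
= 1110111110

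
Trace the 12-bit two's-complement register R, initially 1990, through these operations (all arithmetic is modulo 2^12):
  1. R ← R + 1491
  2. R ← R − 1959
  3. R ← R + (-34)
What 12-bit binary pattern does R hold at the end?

010111010000

Start: R = 1990 = 011111000110.
R = 1990 + 1491 = 3481; wraps to -615 = 110110011001
R = -615 − 1959 = -2574; wraps to 1522 = 010111110010
R = 1522 + (-34) = 1488 = 010111010000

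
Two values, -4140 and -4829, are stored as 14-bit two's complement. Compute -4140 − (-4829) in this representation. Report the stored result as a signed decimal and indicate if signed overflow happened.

689; no overflow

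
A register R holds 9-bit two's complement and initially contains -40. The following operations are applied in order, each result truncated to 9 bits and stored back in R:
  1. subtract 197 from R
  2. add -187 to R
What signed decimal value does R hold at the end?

88

Start: R = -40 = 111011000.
R = -40 − 197 = -237 = 100010011
R = -237 + (-187) = -424; wraps to 88 = 001011000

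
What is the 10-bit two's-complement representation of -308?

|-308| = 308 = 0100110100 in 10 bits.
Invert the bits: 1011001011. Add 1: 1011001100.

1011001100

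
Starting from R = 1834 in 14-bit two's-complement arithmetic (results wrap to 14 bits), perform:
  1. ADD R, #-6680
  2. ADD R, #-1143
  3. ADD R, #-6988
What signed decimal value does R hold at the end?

3407

Start: R = 1834 = 00011100101010.
R = 1834 + (-6680) = -4846 = 10110100010010
R = -4846 + (-1143) = -5989 = 10100010011011
R = -5989 + (-6988) = -12977; wraps to 3407 = 00110101001111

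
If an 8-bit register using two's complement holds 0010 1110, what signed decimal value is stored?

46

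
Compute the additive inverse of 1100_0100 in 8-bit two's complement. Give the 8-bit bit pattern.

00111100

Invert: 00111011. Add 1: 00111100.
Check: 11000100 = -60, 00111100 = 60.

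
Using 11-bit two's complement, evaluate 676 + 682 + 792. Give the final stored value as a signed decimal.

676 + 682 = 1358 → wraps to -690 (10101001110)
-690 + 792 = 102 (00001100110)

102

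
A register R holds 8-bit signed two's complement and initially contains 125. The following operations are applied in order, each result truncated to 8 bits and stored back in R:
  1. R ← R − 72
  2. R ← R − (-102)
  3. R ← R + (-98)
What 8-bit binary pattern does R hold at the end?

00111001

Start: R = 125 = 01111101.
R = 125 − 72 = 53 = 00110101
R = 53 − (-102) = 155; wraps to -101 = 10011011
R = -101 + (-98) = -199; wraps to 57 = 00111001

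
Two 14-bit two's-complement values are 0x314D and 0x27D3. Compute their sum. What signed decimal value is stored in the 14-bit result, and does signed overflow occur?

0x314D = 11000101001101 = -3763 (signed)
0x27D3 = 10011111010011 = -6189 (signed)
  11000101001101
+ 10011111010011
= 01100100100000  (discard carry-out 1)
Result 01100100100000: MSB = 0 → value 6432.
Both addends are negative but the stored result is non-negative: signed overflow. The true value -3763 + (-6189) = -9952 lies outside [-8192, 8191].

6432; overflow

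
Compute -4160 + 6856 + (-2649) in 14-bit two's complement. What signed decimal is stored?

47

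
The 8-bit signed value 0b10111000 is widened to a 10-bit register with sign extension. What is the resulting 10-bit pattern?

1110111000

MSB of 10111000 is 1; replicate it into the new high bits.
11|10111000 → 1110111000 (still -72).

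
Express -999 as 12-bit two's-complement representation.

110000011001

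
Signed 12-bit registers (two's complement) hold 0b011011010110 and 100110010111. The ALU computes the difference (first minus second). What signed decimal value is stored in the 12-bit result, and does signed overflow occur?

-705; overflow

0b011011010110 → 011011010110 = 1750 (signed)
100110010111 = -1641 (signed)
Subtract via negate-and-add: invert 100110010111 + 1 = 011001101001 (i.e. 1641).
  011011010110
+ 011001101001
= 110100111111
Result 110100111111: MSB = 1 → 3391 − 4096 = -705.
Both addends (after negating the subtrahend) are non-negative but the stored result is negative: signed overflow. The true value 1750 − (-1641) = 3391 lies outside [-2048, 2047].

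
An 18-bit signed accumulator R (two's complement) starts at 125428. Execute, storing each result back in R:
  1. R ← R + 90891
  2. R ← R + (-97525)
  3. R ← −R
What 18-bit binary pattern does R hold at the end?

Start: R = 125428 = 011110100111110100.
R = 125428 + 90891 = 216319; wraps to -45825 = 110100110011111111
R = -45825 + (-97525) = -143350; wraps to 118794 = 011101000000001010
R = −(118794) = -118794 = 100010111111110110

100010111111110110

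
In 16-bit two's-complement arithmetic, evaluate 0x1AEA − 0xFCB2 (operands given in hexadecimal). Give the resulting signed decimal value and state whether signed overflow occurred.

0x1AEA = 0001101011101010 = 6890 (signed)
0xFCB2 = 1111110010110010 = -846 (signed)
Subtract via negate-and-add: invert 1111110010110010 + 1 = 0000001101001110 (i.e. 846).
  0001101011101010
+ 0000001101001110
= 0001111000111000
Result 0001111000111000: MSB = 0 → value 7736.
Both addends (after negating the subtrahend) are non-negative and so is the stored result: no signed overflow.

7736; no overflow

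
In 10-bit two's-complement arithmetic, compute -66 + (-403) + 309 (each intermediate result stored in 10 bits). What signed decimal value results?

-160

-66 + (-403) = -469 (1000101011)
-469 + 309 = -160 (1101100000)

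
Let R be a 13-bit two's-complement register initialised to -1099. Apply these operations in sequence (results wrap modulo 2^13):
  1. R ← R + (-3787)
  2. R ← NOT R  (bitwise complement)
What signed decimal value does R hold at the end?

-3307

Start: R = -1099 = 1101110110101.
R = -1099 + (-3787) = -4886; wraps to 3306 = 0110011101010
R = NOT 0110011101010 = 1001100010101 = -3307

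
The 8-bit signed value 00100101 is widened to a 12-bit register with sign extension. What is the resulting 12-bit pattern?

000000100101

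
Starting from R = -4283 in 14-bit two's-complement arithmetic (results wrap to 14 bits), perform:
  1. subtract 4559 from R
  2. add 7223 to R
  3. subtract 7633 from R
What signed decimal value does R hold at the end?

7132

Start: R = -4283 = 10111101000101.
R = -4283 − 4559 = -8842; wraps to 7542 = 01110101110110
R = 7542 + 7223 = 14765; wraps to -1619 = 11100110101101
R = -1619 − 7633 = -9252; wraps to 7132 = 01101111011100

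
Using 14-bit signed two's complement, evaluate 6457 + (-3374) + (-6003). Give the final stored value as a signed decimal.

6457 + (-3374) = 3083 (00110000001011)
3083 + (-6003) = -2920 (11010010011000)

-2920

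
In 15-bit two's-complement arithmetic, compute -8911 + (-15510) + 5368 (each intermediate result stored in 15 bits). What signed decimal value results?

-8911 + (-15510) = -24421 → wraps to 8347 (010000010011011)
8347 + 5368 = 13715 (011010110010011)

13715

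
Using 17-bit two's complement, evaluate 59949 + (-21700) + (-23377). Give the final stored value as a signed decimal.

14872

59949 + (-21700) = 38249 (01001010101101001)
38249 + (-23377) = 14872 (00011101000011000)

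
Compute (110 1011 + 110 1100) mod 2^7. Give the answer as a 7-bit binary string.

  1101011
+ 1101100
= 1010111  (discard carry-out 1)

1010111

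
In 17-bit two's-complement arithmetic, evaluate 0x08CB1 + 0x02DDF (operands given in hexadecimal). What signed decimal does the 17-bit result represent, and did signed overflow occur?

47760; no overflow

0x08CB1 = 01000110010110001 = 36017 (signed)
0x02DDF = 00010110111011111 = 11743 (signed)
  01000110010110001
+ 00010110111011111
= 01011101010010000
Result 01011101010010000: MSB = 0 → value 47760.
Both addends are non-negative and so is the stored result: no signed overflow.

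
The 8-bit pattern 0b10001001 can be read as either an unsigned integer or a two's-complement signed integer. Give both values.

Unsigned: 10001001 = 137.
Signed: MSB=1 → 137 − 256 = -119.

unsigned = 137, signed = -119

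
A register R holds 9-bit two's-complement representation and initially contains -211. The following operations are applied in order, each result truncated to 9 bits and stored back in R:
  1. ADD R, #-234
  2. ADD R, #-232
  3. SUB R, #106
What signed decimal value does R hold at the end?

241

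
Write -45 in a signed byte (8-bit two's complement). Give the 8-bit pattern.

11010011

|-45| = 45 = 00101101 in 8 bits.
Invert the bits: 11010010. Add 1: 11010011.
Check: 11010011 reads as 211 − 256 = -45.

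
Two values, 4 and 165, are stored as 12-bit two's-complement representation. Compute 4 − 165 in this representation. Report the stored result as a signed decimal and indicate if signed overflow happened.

-161; no overflow

4 → 000000000100
165 → 000010100101
Subtract via negate-and-add: invert 000010100101 + 1 = 111101011011 (i.e. -165).
  000000000100
+ 111101011011
= 111101011111
Result 111101011111: MSB = 1 → 3935 − 4096 = -161.
Addends (after negating the subtrahend) have opposite signs, so signed overflow cannot occur.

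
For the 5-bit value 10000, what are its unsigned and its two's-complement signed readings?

Unsigned: 10000 = 16.
Signed: MSB=1 → 16 − 32 = -16.

unsigned = 16, signed = -16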